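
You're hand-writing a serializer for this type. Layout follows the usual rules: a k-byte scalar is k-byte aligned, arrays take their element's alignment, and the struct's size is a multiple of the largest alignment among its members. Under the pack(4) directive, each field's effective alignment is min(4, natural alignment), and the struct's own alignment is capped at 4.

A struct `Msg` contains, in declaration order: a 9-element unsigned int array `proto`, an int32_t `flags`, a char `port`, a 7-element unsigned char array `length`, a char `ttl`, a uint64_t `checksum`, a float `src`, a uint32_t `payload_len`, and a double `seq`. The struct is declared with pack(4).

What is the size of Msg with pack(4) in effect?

proto at 0 (size 36, align 4) → ends 36
flags at 36 (size 4, align 4) → ends 40
port at 40 (size 1, align 1) → ends 41
length at 41 (size 7, align 1) → ends 48
ttl at 48 (size 1, align 1) → ends 49
pad 3 to align 4 for checksum
checksum at 52 (size 8, align 4) → ends 60
src at 60 (size 4, align 4) → ends 64
payload_len at 64 (size 4, align 4) → ends 68
seq at 68 (size 8, align 4) → ends 76
total 76 bytes, alignment 4

76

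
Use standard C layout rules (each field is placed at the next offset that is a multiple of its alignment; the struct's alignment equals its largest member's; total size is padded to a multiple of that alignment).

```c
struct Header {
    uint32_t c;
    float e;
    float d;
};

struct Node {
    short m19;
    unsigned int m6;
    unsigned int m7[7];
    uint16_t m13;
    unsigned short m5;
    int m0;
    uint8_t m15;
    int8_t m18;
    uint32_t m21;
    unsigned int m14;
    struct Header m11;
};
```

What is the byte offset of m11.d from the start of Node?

64

Header: c at 0 (size 4, align 4) → ends 4; e at 4 (size 4, align 4) → ends 8; d at 8 (size 4, align 4) → ends 12; total 12 bytes, alignment 4
m19 at 0 (size 2, align 2) → ends 2
pad 2 to align 4 for m6
m6 at 4 (size 4, align 4) → ends 8
m7 at 8 (size 28, align 4) → ends 36
m13 at 36 (size 2, align 2) → ends 38
m5 at 38 (size 2, align 2) → ends 40
m0 at 40 (size 4, align 4) → ends 44
m15 at 44 (size 1, align 1) → ends 45
m18 at 45 (size 1, align 1) → ends 46
pad 2 to align 4 for m21
m21 at 48 (size 4, align 4) → ends 52
m14 at 52 (size 4, align 4) → ends 56
m11 at 56 (size 12, align 4) → ends 68
within Header: d at 8
56 + 8 = 64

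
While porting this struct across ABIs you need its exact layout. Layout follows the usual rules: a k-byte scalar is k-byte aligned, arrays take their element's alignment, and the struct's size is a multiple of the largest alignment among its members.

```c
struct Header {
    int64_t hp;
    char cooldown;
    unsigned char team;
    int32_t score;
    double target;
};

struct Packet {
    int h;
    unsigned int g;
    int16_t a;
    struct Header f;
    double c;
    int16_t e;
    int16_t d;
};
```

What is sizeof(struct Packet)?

56

Header: @0: hp [8B, align 8] → 8; @8: cooldown [1B, align 1] → 9; @9: team [1B, align 1] → 10; +2 pad (align 4); @12: score [4B, align 4] → 16; @16: target [8B, align 8] → 24; size 24, align 8
@0: h [4B, align 4] → 4
@4: g [4B, align 4] → 8
@8: a [2B, align 2] → 10
+6 pad (align 8)
@16: f [24B, align 8] → 40
@40: c [8B, align 8] → 48
@48: e [2B, align 2] → 50
@50: d [2B, align 2] → 52
+4 tail pad (align 8)
size 56, align 8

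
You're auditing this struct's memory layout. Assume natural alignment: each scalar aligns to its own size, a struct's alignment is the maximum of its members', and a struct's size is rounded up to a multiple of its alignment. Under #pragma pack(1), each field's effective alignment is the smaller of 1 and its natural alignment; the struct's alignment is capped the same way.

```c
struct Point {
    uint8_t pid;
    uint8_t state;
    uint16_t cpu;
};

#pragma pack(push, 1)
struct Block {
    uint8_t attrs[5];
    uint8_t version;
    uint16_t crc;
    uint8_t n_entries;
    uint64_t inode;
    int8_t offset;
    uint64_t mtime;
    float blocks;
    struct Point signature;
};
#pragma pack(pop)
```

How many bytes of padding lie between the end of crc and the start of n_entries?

Point: pid at 0 (size 1, align 1) → ends 1; state at 1 (size 1, align 1) → ends 2; cpu at 2 (size 2, align 2) → ends 4; total 4 bytes, alignment 2
attrs at 0 (size 5, align 1) → ends 5
version at 5 (size 1, align 1) → ends 6
crc at 6 (size 2, align 1) → ends 8
n_entries at 8 (size 1, align 1) → ends 9

0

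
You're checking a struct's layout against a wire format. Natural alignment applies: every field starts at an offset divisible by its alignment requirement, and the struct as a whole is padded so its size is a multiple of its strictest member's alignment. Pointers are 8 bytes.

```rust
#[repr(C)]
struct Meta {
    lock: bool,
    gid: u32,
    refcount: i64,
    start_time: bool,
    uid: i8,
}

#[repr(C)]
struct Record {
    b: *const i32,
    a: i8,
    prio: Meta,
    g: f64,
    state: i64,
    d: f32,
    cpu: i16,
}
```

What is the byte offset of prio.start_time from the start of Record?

Meta: @0: lock [1B, align 1] → 1; +3 pad (align 4); @4: gid [4B, align 4] → 8; @8: refcount [8B, align 8] → 16; @16: start_time [1B, align 1] → 17; @17: uid [1B, align 1] → 18; +6 tail pad (align 8); size 24, align 8
@0: b [8B, align 8] → 8
@8: a [1B, align 1] → 9
+7 pad (align 8)
@16: prio [24B, align 8] → 40
within Meta: start_time at 16
16 + 16 = 32

32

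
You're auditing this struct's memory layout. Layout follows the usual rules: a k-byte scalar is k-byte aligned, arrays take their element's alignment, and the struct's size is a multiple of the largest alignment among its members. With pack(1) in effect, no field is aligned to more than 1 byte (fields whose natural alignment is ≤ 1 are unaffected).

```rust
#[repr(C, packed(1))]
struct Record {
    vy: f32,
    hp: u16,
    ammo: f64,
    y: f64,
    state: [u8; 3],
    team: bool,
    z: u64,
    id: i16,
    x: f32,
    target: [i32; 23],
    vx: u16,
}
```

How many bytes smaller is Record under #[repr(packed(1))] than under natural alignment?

10

natural layout:
  @0: vy [4B, align 4] → 4
  @4: hp [2B, align 2] → 6
  +2 pad (align 8)
  @8: ammo [8B, align 8] → 16
  @16: y [8B, align 8] → 24
  @24: state [3B, align 1] → 27
  @27: team [1B, align 1] → 28
  +4 pad (align 8)
  @32: z [8B, align 8] → 40
  @40: id [2B, align 2] → 42
  +2 pad (align 4)
  @44: x [4B, align 4] → 48
  @48: target [92B, align 4] → 140
  @140: vx [2B, align 2] → 142
  +2 tail pad (align 8)
  size 144, align 8
packed(1) layout:
  @0: vy [4B, align 1] → 4
  @4: hp [2B, align 1] → 6
  @6: ammo [8B, align 1] → 14
  @14: y [8B, align 1] → 22
  @22: state [3B, align 1] → 25
  @25: team [1B, align 1] → 26
  @26: z [8B, align 1] → 34
  @34: id [2B, align 1] → 36
  @36: x [4B, align 1] → 40
  @40: target [92B, align 1] → 132
  @132: vx [2B, align 1] → 134
  size 134, align 1
144 − 134 = 10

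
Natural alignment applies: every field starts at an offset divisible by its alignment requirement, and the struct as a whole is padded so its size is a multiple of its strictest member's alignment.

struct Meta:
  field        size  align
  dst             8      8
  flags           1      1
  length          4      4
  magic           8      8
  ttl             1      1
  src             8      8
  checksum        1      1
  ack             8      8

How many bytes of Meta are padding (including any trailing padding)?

0..8  dst  (8B, 8-aligned)
8..9  flags  (1B, 1-aligned)
9..12  -- padding (3B)
12..16  length  (4B, 4-aligned)
16..24  magic  (8B, 8-aligned)
24..25  ttl  (1B, 1-aligned)
25..32  -- padding (7B)
32..40  src  (8B, 8-aligned)
40..41  checksum  (1B, 1-aligned)
41..48  -- padding (7B)
48..56  ack  (8B, 8-aligned)
sizeof = 56, alignof = 8
data bytes 39, size 56 → padding 17

17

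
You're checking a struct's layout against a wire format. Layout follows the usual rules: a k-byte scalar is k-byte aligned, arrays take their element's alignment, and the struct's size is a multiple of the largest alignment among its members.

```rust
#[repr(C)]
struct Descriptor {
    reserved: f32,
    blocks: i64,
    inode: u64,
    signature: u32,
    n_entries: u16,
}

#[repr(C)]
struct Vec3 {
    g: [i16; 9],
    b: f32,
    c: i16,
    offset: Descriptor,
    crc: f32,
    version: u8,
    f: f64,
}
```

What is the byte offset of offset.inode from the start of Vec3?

48

Descriptor: reserved at 0 (size 4, align 4) → ends 4; pad 4 to align 8 for blocks; blocks at 8 (size 8, align 8) → ends 16; inode at 16 (size 8, align 8) → ends 24; signature at 24 (size 4, align 4) → ends 28; n_entries at 28 (size 2, align 2) → ends 30; tail pad 2 to reach multiple of 8; total 32 bytes, alignment 8
g at 0 (size 18, align 2) → ends 18
pad 2 to align 4 for b
b at 20 (size 4, align 4) → ends 24
c at 24 (size 2, align 2) → ends 26
pad 6 to align 8 for offset
offset at 32 (size 32, align 8) → ends 64
within Descriptor: inode at 16
32 + 16 = 48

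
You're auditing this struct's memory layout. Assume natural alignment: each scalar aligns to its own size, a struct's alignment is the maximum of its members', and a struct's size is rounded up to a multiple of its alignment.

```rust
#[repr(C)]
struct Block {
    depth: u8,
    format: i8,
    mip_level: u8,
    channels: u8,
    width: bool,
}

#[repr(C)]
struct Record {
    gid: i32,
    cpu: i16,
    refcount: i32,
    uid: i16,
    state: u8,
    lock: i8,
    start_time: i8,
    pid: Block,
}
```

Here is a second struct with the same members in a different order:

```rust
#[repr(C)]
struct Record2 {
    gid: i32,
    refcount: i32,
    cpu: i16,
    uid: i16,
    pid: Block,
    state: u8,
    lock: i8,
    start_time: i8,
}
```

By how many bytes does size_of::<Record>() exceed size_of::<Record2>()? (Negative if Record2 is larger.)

4

Block: depth at 0 (size 1, align 1) → ends 1; format at 1 (size 1, align 1) → ends 2; mip_level at 2 (size 1, align 1) → ends 3; channels at 3 (size 1, align 1) → ends 4; width at 4 (size 1, align 1) → ends 5; total 5 bytes, alignment 1
gid at 0 (size 4, align 4) → ends 4
cpu at 4 (size 2, align 2) → ends 6
pad 2 to align 4 for refcount
refcount at 8 (size 4, align 4) → ends 12
uid at 12 (size 2, align 2) → ends 14
state at 14 (size 1, align 1) → ends 15
lock at 15 (size 1, align 1) → ends 16
start_time at 16 (size 1, align 1) → ends 17
pid at 17 (size 5, align 1) → ends 22
tail pad 2 to reach multiple of 4
total 24 bytes, alignment 4
— Record2 —
gid at 0 (size 4, align 4) → ends 4
refcount at 4 (size 4, align 4) → ends 8
cpu at 8 (size 2, align 2) → ends 10
uid at 10 (size 2, align 2) → ends 12
pid at 12 (size 5, align 1) → ends 17
state at 17 (size 1, align 1) → ends 18
lock at 18 (size 1, align 1) → ends 19
start_time at 19 (size 1, align 1) → ends 20
total 20 bytes, alignment 4
24 − 20 = 4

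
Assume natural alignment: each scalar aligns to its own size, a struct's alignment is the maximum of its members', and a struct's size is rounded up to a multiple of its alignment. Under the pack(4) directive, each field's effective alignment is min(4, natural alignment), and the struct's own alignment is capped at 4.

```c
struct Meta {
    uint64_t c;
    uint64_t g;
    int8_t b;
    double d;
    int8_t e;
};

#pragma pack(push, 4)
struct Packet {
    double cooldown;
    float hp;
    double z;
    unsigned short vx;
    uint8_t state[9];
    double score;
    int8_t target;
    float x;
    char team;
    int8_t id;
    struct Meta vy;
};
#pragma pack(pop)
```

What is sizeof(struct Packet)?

Meta: @0: c [8B, align 8] → 8; @8: g [8B, align 8] → 16; @16: b [1B, align 1] → 17; +7 pad (align 8); @24: d [8B, align 8] → 32; @32: e [1B, align 1] → 33; +7 tail pad (align 8); size 40, align 8
@0: cooldown [8B, align 4] → 8
@8: hp [4B, align 4] → 12
@12: z [8B, align 4] → 20
@20: vx [2B, align 2] → 22
@22: state [9B, align 1] → 31
+1 pad (align 4)
@32: score [8B, align 4] → 40
@40: target [1B, align 1] → 41
+3 pad (align 4)
@44: x [4B, align 4] → 48
@48: team [1B, align 1] → 49
@49: id [1B, align 1] → 50
+2 pad (align 4)
@52: vy [40B, align 4] → 92
size 92, align 4

92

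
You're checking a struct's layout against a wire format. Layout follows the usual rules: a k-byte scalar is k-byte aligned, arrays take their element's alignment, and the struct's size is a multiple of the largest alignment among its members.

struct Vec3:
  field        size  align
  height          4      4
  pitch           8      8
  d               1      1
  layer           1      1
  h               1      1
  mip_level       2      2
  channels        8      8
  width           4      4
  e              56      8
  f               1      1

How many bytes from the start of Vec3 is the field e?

40

0..4  height  (4B, 4-aligned)
4..8  -- padding (4B)
8..16  pitch  (8B, 8-aligned)
16..17  d  (1B, 1-aligned)
17..18  layer  (1B, 1-aligned)
18..19  h  (1B, 1-aligned)
19..20  -- padding (1B)
20..22  mip_level  (2B, 2-aligned)
22..24  -- padding (2B)
24..32  channels  (8B, 8-aligned)
32..36  width  (4B, 4-aligned)
36..40  -- padding (4B)
40..96  e  (56B, 8-aligned)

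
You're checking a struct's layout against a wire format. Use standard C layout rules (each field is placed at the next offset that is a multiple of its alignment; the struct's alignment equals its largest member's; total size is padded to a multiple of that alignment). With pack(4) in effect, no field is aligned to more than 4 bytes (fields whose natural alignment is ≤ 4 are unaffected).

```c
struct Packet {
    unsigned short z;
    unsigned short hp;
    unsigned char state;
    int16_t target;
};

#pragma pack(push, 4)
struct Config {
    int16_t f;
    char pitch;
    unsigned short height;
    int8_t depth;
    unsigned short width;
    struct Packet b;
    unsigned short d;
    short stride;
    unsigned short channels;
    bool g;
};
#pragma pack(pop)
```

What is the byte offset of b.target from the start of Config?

16

Packet: 0..2  z  (2B, 2-aligned); 2..4  hp  (2B, 2-aligned); 4..5  state  (1B, 1-aligned); 5..6  -- padding (1B); 6..8  target  (2B, 2-aligned); sizeof = 8, alignof = 2
0..2  f  (2B, 2-aligned)
2..3  pitch  (1B, 1-aligned)
3..4  -- padding (1B)
4..6  height  (2B, 2-aligned)
6..7  depth  (1B, 1-aligned)
7..8  -- padding (1B)
8..10  width  (2B, 2-aligned)
10..18  b  (8B, 2-aligned)
within Packet: target at 6
10 + 6 = 16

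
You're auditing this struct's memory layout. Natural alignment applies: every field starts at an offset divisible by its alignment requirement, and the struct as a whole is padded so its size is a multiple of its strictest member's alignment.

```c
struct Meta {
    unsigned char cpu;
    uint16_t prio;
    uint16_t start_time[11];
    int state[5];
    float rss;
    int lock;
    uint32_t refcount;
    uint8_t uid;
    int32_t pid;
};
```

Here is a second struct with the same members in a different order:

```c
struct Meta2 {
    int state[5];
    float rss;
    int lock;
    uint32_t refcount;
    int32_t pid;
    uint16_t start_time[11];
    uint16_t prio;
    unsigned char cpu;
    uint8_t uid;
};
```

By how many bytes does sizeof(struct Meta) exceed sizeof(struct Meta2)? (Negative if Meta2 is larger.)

cpu at 0 (size 1, align 1) → ends 1
pad 1 to align 2 for prio
prio at 2 (size 2, align 2) → ends 4
start_time at 4 (size 22, align 2) → ends 26
pad 2 to align 4 for state
state at 28 (size 20, align 4) → ends 48
rss at 48 (size 4, align 4) → ends 52
lock at 52 (size 4, align 4) → ends 56
refcount at 56 (size 4, align 4) → ends 60
uid at 60 (size 1, align 1) → ends 61
pad 3 to align 4 for pid
pid at 64 (size 4, align 4) → ends 68
total 68 bytes, alignment 4
— Meta2 —
state at 0 (size 20, align 4) → ends 20
rss at 20 (size 4, align 4) → ends 24
lock at 24 (size 4, align 4) → ends 28
refcount at 28 (size 4, align 4) → ends 32
pid at 32 (size 4, align 4) → ends 36
start_time at 36 (size 22, align 2) → ends 58
prio at 58 (size 2, align 2) → ends 60
cpu at 60 (size 1, align 1) → ends 61
uid at 61 (size 1, align 1) → ends 62
tail pad 2 to reach multiple of 4
total 64 bytes, alignment 4
68 − 64 = 4

4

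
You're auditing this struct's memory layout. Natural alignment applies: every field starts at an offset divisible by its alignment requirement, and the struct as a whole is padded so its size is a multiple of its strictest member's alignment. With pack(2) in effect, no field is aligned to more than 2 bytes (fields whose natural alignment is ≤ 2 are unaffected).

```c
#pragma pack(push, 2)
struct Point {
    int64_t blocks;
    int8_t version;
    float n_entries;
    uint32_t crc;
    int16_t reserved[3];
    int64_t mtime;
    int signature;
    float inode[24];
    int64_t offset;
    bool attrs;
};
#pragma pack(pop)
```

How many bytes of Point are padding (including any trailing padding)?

2

@0: blocks [8B, align 2] → 8
@8: version [1B, align 1] → 9
+1 pad (align 2)
@10: n_entries [4B, align 2] → 14
@14: crc [4B, align 2] → 18
@18: reserved [6B, align 2] → 24
@24: mtime [8B, align 2] → 32
@32: signature [4B, align 2] → 36
@36: inode [96B, align 2] → 132
@132: offset [8B, align 2] → 140
@140: attrs [1B, align 1] → 141
+1 tail pad (align 2)
size 142, align 2
data bytes 140, size 142 → padding 2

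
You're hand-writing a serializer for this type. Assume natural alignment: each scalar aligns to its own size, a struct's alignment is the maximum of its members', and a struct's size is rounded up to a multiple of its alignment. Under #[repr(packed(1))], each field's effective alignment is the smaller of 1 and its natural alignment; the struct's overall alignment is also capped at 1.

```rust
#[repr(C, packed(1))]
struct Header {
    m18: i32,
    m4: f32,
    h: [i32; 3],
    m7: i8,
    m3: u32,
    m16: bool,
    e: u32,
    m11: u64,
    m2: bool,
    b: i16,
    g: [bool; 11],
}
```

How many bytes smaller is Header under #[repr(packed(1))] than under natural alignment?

12

natural layout:
  0..4  m18  (4B, 4-aligned)
  4..8  m4  (4B, 4-aligned)
  8..20  h  (12B, 4-aligned)
  20..21  m7  (1B, 1-aligned)
  21..24  -- padding (3B)
  24..28  m3  (4B, 4-aligned)
  28..29  m16  (1B, 1-aligned)
  29..32  -- padding (3B)
  32..36  e  (4B, 4-aligned)
  36..40  -- padding (4B)
  40..48  m11  (8B, 8-aligned)
  48..49  m2  (1B, 1-aligned)
  49..50  -- padding (1B)
  50..52  b  (2B, 2-aligned)
  52..63  g  (11B, 1-aligned)
  63..64  -- tail padding (1B)
  sizeof = 64, alignof = 8
packed(1) layout:
  0..4  m18  (4B, 1-aligned)
  4..8  m4  (4B, 1-aligned)
  8..20  h  (12B, 1-aligned)
  20..21  m7  (1B, 1-aligned)
  21..25  m3  (4B, 1-aligned)
  25..26  m16  (1B, 1-aligned)
  26..30  e  (4B, 1-aligned)
  30..38  m11  (8B, 1-aligned)
  38..39  m2  (1B, 1-aligned)
  39..41  b  (2B, 1-aligned)
  41..52  g  (11B, 1-aligned)
  sizeof = 52, alignof = 1
64 − 52 = 12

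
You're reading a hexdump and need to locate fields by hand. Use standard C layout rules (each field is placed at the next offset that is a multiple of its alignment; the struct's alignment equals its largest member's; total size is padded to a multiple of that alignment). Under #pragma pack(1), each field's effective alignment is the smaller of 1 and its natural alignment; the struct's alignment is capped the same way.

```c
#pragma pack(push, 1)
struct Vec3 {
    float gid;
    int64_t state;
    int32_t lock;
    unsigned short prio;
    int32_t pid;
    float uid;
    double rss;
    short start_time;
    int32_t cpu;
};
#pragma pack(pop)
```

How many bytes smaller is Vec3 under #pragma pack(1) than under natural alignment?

8

natural layout:
  @0: gid [4B, align 4] → 4
  +4 pad (align 8)
  @8: state [8B, align 8] → 16
  @16: lock [4B, align 4] → 20
  @20: prio [2B, align 2] → 22
  +2 pad (align 4)
  @24: pid [4B, align 4] → 28
  @28: uid [4B, align 4] → 32
  @32: rss [8B, align 8] → 40
  @40: start_time [2B, align 2] → 42
  +2 pad (align 4)
  @44: cpu [4B, align 4] → 48
  size 48, align 8
packed(1) layout:
  @0: gid [4B, align 1] → 4
  @4: state [8B, align 1] → 12
  @12: lock [4B, align 1] → 16
  @16: prio [2B, align 1] → 18
  @18: pid [4B, align 1] → 22
  @22: uid [4B, align 1] → 26
  @26: rss [8B, align 1] → 34
  @34: start_time [2B, align 1] → 36
  @36: cpu [4B, align 1] → 40
  size 40, align 1
48 − 40 = 8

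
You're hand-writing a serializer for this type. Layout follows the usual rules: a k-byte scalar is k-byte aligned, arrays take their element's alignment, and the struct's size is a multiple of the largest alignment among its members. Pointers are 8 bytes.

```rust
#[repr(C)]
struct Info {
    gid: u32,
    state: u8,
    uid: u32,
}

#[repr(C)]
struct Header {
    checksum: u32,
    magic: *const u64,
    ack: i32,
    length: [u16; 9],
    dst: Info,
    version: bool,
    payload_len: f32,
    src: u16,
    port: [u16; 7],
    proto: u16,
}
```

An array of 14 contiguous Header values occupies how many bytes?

Info: 0..4  gid  (4B, 4-aligned); 4..5  state  (1B, 1-aligned); 5..8  -- padding (3B); 8..12  uid  (4B, 4-aligned); sizeof = 12, alignof = 4
0..4  checksum  (4B, 4-aligned)
4..8  -- padding (4B)
8..16  magic  (8B, 8-aligned)
16..20  ack  (4B, 4-aligned)
20..38  length  (18B, 2-aligned)
38..40  -- padding (2B)
40..52  dst  (12B, 4-aligned)
52..53  version  (1B, 1-aligned)
53..56  -- padding (3B)
56..60  payload_len  (4B, 4-aligned)
60..62  src  (2B, 2-aligned)
62..76  port  (14B, 2-aligned)
76..78  proto  (2B, 2-aligned)
78..80  -- tail padding (2B)
sizeof = 80, alignof = 8
array of 14: 14 × 80 = 1120

1120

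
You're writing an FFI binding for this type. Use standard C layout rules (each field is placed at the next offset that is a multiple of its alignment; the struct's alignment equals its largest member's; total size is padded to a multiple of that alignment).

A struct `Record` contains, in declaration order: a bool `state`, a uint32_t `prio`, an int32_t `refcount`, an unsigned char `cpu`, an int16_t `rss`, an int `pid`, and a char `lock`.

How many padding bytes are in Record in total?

state at 0 (size 1, align 1) → ends 1
pad 3 to align 4 for prio
prio at 4 (size 4, align 4) → ends 8
refcount at 8 (size 4, align 4) → ends 12
cpu at 12 (size 1, align 1) → ends 13
pad 1 to align 2 for rss
rss at 14 (size 2, align 2) → ends 16
pid at 16 (size 4, align 4) → ends 20
lock at 20 (size 1, align 1) → ends 21
tail pad 3 to reach multiple of 4
total 24 bytes, alignment 4
data bytes 17, size 24 → padding 7

7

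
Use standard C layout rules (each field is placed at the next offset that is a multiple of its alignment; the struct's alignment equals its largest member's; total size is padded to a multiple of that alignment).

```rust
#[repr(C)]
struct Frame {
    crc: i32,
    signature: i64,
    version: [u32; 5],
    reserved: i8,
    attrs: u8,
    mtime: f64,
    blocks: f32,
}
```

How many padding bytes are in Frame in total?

10

0..4  crc  (4B, 4-aligned)
4..8  -- padding (4B)
8..16  signature  (8B, 8-aligned)
16..36  version  (20B, 4-aligned)
36..37  reserved  (1B, 1-aligned)
37..38  attrs  (1B, 1-aligned)
38..40  -- padding (2B)
40..48  mtime  (8B, 8-aligned)
48..52  blocks  (4B, 4-aligned)
52..56  -- tail padding (4B)
sizeof = 56, alignof = 8
data bytes 46, size 56 → padding 10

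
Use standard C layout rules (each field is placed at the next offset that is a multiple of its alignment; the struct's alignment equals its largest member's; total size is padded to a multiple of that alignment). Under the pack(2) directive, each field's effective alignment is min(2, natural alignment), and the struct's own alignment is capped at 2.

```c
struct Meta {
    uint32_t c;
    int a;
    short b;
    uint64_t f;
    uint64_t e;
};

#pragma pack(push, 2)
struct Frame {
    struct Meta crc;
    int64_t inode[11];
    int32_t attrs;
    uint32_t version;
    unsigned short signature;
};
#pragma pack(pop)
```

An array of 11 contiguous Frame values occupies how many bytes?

Meta: @0: c [4B, align 4] → 4; @4: a [4B, align 4] → 8; @8: b [2B, align 2] → 10; +6 pad (align 8); @16: f [8B, align 8] → 24; @24: e [8B, align 8] → 32; size 32, align 8
@0: crc [32B, align 2] → 32
@32: inode [88B, align 2] → 120
@120: attrs [4B, align 2] → 124
@124: version [4B, align 2] → 128
@128: signature [2B, align 2] → 130
size 130, align 2
array of 11: 11 × 130 = 1430

1430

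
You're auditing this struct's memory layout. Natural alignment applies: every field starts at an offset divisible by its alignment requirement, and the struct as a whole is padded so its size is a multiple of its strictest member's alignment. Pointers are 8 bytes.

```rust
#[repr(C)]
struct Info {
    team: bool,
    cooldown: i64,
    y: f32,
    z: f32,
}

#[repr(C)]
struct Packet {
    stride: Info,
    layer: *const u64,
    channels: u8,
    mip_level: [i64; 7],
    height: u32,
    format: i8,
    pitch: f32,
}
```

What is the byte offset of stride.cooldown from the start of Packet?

Info: @0: team [1B, align 1] → 1; +7 pad (align 8); @8: cooldown [8B, align 8] → 16; @16: y [4B, align 4] → 20; @20: z [4B, align 4] → 24; size 24, align 8
@0: stride [24B, align 8] → 24
within Info: cooldown at 8
0 + 8 = 8

8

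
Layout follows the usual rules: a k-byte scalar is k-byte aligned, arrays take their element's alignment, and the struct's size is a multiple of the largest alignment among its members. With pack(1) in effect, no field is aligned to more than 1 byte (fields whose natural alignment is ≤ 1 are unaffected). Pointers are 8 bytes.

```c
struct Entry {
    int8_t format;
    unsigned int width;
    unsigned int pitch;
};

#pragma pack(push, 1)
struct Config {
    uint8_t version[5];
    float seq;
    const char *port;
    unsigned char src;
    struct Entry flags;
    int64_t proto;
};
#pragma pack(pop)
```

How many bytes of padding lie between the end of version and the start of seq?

0

Entry: 0..1  format  (1B, 1-aligned); 1..4  -- padding (3B); 4..8  width  (4B, 4-aligned); 8..12  pitch  (4B, 4-aligned); sizeof = 12, alignof = 4
0..5  version  (5B, 1-aligned)
5..9  seq  (4B, 1-aligned)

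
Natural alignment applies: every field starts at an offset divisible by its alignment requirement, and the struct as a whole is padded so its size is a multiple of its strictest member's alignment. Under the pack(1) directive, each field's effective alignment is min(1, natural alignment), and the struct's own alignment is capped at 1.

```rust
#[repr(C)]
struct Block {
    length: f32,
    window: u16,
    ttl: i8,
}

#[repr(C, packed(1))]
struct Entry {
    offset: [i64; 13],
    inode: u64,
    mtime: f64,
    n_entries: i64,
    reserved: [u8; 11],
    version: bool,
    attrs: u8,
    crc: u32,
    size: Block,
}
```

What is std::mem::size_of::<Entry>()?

153

Block: 0..4  length  (4B, 4-aligned); 4..6  window  (2B, 2-aligned); 6..7  ttl  (1B, 1-aligned); 7..8  -- tail padding (1B); sizeof = 8, alignof = 4
0..104  offset  (104B, 1-aligned)
104..112  inode  (8B, 1-aligned)
112..120  mtime  (8B, 1-aligned)
120..128  n_entries  (8B, 1-aligned)
128..139  reserved  (11B, 1-aligned)
139..140  version  (1B, 1-aligned)
140..141  attrs  (1B, 1-aligned)
141..145  crc  (4B, 1-aligned)
145..153  size  (8B, 1-aligned)
sizeof = 153, alignof = 1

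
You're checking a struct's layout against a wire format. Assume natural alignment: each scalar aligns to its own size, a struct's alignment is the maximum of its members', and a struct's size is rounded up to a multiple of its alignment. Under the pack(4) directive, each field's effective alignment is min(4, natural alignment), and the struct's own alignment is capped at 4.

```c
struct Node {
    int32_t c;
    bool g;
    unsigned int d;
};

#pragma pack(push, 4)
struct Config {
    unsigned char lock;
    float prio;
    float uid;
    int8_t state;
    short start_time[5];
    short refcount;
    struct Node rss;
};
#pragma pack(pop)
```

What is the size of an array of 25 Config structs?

Node: c at 0 (size 4, align 4) → ends 4; g at 4 (size 1, align 1) → ends 5; pad 3 to align 4 for d; d at 8 (size 4, align 4) → ends 12; total 12 bytes, alignment 4
lock at 0 (size 1, align 1) → ends 1
pad 3 to align 4 for prio
prio at 4 (size 4, align 4) → ends 8
uid at 8 (size 4, align 4) → ends 12
state at 12 (size 1, align 1) → ends 13
pad 1 to align 2 for start_time
start_time at 14 (size 10, align 2) → ends 24
refcount at 24 (size 2, align 2) → ends 26
pad 2 to align 4 for rss
rss at 28 (size 12, align 4) → ends 40
total 40 bytes, alignment 4
array of 25: 25 × 40 = 1000

1000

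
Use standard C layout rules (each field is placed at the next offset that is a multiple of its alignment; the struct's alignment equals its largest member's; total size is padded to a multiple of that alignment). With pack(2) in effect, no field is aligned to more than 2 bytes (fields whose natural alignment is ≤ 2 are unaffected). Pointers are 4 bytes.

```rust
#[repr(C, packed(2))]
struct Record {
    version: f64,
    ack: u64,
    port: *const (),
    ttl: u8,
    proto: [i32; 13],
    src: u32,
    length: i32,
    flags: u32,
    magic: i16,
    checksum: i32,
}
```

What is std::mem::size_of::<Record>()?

92 bytes

@0: version [8B, align 2] → 8
@8: ack [8B, align 2] → 16
@16: port [4B, align 2] → 20
@20: ttl [1B, align 1] → 21
+1 pad (align 2)
@22: proto [52B, align 2] → 74
@74: src [4B, align 2] → 78
@78: length [4B, align 2] → 82
@82: flags [4B, align 2] → 86
@86: magic [2B, align 2] → 88
@88: checksum [4B, align 2] → 92
size 92, align 2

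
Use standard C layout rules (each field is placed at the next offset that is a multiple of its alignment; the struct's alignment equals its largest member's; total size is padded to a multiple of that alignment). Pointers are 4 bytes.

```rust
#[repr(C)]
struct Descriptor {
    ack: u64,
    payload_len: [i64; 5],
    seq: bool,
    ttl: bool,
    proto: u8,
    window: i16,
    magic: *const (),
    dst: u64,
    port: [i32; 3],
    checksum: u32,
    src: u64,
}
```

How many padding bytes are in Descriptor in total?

7

ack at 0 (size 8, align 8) → ends 8
payload_len at 8 (size 40, align 8) → ends 48
seq at 48 (size 1, align 1) → ends 49
ttl at 49 (size 1, align 1) → ends 50
proto at 50 (size 1, align 1) → ends 51
pad 1 to align 2 for window
window at 52 (size 2, align 2) → ends 54
pad 2 to align 4 for magic
magic at 56 (size 4, align 4) → ends 60
pad 4 to align 8 for dst
dst at 64 (size 8, align 8) → ends 72
port at 72 (size 12, align 4) → ends 84
checksum at 84 (size 4, align 4) → ends 88
src at 88 (size 8, align 8) → ends 96
total 96 bytes, alignment 8
data bytes 89, size 96 → padding 7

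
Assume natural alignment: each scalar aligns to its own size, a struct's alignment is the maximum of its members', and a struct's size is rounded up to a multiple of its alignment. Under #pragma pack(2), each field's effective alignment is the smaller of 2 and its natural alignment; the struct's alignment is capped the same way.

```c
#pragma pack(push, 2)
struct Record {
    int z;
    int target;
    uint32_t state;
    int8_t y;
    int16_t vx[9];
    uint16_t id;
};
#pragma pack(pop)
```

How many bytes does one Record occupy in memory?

34 bytes

0..4  z  (4B, 2-aligned)
4..8  target  (4B, 2-aligned)
8..12  state  (4B, 2-aligned)
12..13  y  (1B, 1-aligned)
13..14  -- padding (1B)
14..32  vx  (18B, 2-aligned)
32..34  id  (2B, 2-aligned)
sizeof = 34, alignof = 2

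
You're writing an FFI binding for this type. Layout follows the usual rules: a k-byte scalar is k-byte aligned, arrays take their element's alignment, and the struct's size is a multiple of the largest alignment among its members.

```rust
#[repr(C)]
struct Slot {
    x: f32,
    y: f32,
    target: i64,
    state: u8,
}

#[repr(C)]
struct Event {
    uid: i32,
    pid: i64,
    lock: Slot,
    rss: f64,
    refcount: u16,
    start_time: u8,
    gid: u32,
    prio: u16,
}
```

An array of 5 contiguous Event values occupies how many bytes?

320

Slot: 0..4  x  (4B, 4-aligned); 4..8  y  (4B, 4-aligned); 8..16  target  (8B, 8-aligned); 16..17  state  (1B, 1-aligned); 17..24  -- tail padding (7B); sizeof = 24, alignof = 8
0..4  uid  (4B, 4-aligned)
4..8  -- padding (4B)
8..16  pid  (8B, 8-aligned)
16..40  lock  (24B, 8-aligned)
40..48  rss  (8B, 8-aligned)
48..50  refcount  (2B, 2-aligned)
50..51  start_time  (1B, 1-aligned)
51..52  -- padding (1B)
52..56  gid  (4B, 4-aligned)
56..58  prio  (2B, 2-aligned)
58..64  -- tail padding (6B)
sizeof = 64, alignof = 8
array of 5: 5 × 64 = 320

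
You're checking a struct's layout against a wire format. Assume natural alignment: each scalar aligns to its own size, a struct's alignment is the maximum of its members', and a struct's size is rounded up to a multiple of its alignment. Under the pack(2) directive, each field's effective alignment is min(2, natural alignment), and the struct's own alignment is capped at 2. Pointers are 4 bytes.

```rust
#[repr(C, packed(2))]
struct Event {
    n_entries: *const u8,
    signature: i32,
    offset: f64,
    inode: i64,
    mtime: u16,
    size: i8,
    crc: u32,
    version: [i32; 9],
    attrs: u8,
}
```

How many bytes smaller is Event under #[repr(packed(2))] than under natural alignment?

natural layout:
  n_entries at 0 (size 4, align 4) → ends 4
  signature at 4 (size 4, align 4) → ends 8
  offset at 8 (size 8, align 8) → ends 16
  inode at 16 (size 8, align 8) → ends 24
  mtime at 24 (size 2, align 2) → ends 26
  size at 26 (size 1, align 1) → ends 27
  pad 1 to align 4 for crc
  crc at 28 (size 4, align 4) → ends 32
  version at 32 (size 36, align 4) → ends 68
  attrs at 68 (size 1, align 1) → ends 69
  tail pad 3 to reach multiple of 8
  total 72 bytes, alignment 8
packed(2) layout:
  n_entries at 0 (size 4, align 2) → ends 4
  signature at 4 (size 4, align 2) → ends 8
  offset at 8 (size 8, align 2) → ends 16
  inode at 16 (size 8, align 2) → ends 24
  mtime at 24 (size 2, align 2) → ends 26
  size at 26 (size 1, align 1) → ends 27
  pad 1 to align 2 for crc
  crc at 28 (size 4, align 2) → ends 32
  version at 32 (size 36, align 2) → ends 68
  attrs at 68 (size 1, align 1) → ends 69
  tail pad 1 to reach multiple of 2
  total 70 bytes, alignment 2
72 − 70 = 2

2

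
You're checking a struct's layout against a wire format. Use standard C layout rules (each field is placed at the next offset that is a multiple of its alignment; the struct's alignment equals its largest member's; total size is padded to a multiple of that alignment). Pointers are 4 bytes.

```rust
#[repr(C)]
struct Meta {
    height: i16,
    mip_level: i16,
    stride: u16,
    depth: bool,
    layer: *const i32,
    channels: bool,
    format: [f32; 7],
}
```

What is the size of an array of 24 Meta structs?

1056

@0: height [2B, align 2] → 2
@2: mip_level [2B, align 2] → 4
@4: stride [2B, align 2] → 6
@6: depth [1B, align 1] → 7
+1 pad (align 4)
@8: layer [4B, align 4] → 12
@12: channels [1B, align 1] → 13
+3 pad (align 4)
@16: format [28B, align 4] → 44
size 44, align 4
array of 24: 24 × 44 = 1056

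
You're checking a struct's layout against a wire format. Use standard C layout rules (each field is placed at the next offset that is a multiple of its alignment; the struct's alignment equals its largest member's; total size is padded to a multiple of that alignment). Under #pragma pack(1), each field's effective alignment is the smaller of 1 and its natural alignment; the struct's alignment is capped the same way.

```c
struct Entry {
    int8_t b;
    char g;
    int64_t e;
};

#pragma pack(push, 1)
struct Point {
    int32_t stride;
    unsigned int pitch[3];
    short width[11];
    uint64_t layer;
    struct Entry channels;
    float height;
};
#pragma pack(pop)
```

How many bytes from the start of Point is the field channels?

Entry: 0..1  b  (1B, 1-aligned); 1..2  g  (1B, 1-aligned); 2..8  -- padding (6B); 8..16  e  (8B, 8-aligned); sizeof = 16, alignof = 8
0..4  stride  (4B, 1-aligned)
4..16  pitch  (12B, 1-aligned)
16..38  width  (22B, 1-aligned)
38..46  layer  (8B, 1-aligned)
46..62  channels  (16B, 1-aligned)

46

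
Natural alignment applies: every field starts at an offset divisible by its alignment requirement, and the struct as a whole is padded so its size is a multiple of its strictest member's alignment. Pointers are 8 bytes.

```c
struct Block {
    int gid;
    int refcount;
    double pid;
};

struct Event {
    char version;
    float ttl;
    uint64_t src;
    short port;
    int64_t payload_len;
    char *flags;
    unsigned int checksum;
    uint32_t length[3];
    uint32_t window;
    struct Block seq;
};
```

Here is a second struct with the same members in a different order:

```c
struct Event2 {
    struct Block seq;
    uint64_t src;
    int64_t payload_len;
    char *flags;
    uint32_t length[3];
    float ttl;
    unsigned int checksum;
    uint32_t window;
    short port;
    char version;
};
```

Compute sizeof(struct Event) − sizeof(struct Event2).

8

Block: 0..4  gid  (4B, 4-aligned); 4..8  refcount  (4B, 4-aligned); 8..16  pid  (8B, 8-aligned); sizeof = 16, alignof = 8
0..1  version  (1B, 1-aligned)
1..4  -- padding (3B)
4..8  ttl  (4B, 4-aligned)
8..16  src  (8B, 8-aligned)
16..18  port  (2B, 2-aligned)
18..24  -- padding (6B)
24..32  payload_len  (8B, 8-aligned)
32..40  flags  (8B, 8-aligned)
40..44  checksum  (4B, 4-aligned)
44..56  length  (12B, 4-aligned)
56..60  window  (4B, 4-aligned)
60..64  -- padding (4B)
64..80  seq  (16B, 8-aligned)
sizeof = 80, alignof = 8
— Event2 —
0..16  seq  (16B, 8-aligned)
16..24  src  (8B, 8-aligned)
24..32  payload_len  (8B, 8-aligned)
32..40  flags  (8B, 8-aligned)
40..52  length  (12B, 4-aligned)
52..56  ttl  (4B, 4-aligned)
56..60  checksum  (4B, 4-aligned)
60..64  window  (4B, 4-aligned)
64..66  port  (2B, 2-aligned)
66..67  version  (1B, 1-aligned)
67..72  -- tail padding (5B)
sizeof = 72, alignof = 8
80 − 72 = 8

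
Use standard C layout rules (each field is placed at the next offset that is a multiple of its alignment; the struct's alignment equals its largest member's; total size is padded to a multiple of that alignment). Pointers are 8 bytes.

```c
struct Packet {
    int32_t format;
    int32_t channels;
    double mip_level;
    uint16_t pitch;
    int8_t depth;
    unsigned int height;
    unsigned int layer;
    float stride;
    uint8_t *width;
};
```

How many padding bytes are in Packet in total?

@0: format [4B, align 4] → 4
@4: channels [4B, align 4] → 8
@8: mip_level [8B, align 8] → 16
@16: pitch [2B, align 2] → 18
@18: depth [1B, align 1] → 19
+1 pad (align 4)
@20: height [4B, align 4] → 24
@24: layer [4B, align 4] → 28
@28: stride [4B, align 4] → 32
@32: width [8B, align 8] → 40
size 40, align 8
data bytes 39, size 40 → padding 1

1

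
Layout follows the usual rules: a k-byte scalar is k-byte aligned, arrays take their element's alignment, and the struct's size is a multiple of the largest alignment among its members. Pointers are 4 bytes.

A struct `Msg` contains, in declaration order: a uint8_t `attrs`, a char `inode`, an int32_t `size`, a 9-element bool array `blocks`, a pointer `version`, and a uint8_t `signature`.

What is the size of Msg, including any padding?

@0: attrs [1B, align 1] → 1
@1: inode [1B, align 1] → 2
+2 pad (align 4)
@4: size [4B, align 4] → 8
@8: blocks [9B, align 1] → 17
+3 pad (align 4)
@20: version [4B, align 4] → 24
@24: signature [1B, align 1] → 25
+3 tail pad (align 4)
size 28, align 4

28 bytes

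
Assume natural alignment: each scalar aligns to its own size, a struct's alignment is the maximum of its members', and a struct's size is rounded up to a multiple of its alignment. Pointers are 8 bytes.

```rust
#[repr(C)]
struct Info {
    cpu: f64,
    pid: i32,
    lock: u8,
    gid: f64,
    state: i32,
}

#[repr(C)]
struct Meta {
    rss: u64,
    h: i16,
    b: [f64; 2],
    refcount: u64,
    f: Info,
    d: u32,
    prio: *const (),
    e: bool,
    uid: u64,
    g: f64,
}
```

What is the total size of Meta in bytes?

Info: 0..8  cpu  (8B, 8-aligned); 8..12  pid  (4B, 4-aligned); 12..13  lock  (1B, 1-aligned); 13..16  -- padding (3B); 16..24  gid  (8B, 8-aligned); 24..28  state  (4B, 4-aligned); 28..32  -- tail padding (4B); sizeof = 32, alignof = 8
0..8  rss  (8B, 8-aligned)
8..10  h  (2B, 2-aligned)
10..16  -- padding (6B)
16..32  b  (16B, 8-aligned)
32..40  refcount  (8B, 8-aligned)
40..72  f  (32B, 8-aligned)
72..76  d  (4B, 4-aligned)
76..80  -- padding (4B)
80..88  prio  (8B, 8-aligned)
88..89  e  (1B, 1-aligned)
89..96  -- padding (7B)
96..104  uid  (8B, 8-aligned)
104..112  g  (8B, 8-aligned)
sizeof = 112, alignof = 8

112 bytes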